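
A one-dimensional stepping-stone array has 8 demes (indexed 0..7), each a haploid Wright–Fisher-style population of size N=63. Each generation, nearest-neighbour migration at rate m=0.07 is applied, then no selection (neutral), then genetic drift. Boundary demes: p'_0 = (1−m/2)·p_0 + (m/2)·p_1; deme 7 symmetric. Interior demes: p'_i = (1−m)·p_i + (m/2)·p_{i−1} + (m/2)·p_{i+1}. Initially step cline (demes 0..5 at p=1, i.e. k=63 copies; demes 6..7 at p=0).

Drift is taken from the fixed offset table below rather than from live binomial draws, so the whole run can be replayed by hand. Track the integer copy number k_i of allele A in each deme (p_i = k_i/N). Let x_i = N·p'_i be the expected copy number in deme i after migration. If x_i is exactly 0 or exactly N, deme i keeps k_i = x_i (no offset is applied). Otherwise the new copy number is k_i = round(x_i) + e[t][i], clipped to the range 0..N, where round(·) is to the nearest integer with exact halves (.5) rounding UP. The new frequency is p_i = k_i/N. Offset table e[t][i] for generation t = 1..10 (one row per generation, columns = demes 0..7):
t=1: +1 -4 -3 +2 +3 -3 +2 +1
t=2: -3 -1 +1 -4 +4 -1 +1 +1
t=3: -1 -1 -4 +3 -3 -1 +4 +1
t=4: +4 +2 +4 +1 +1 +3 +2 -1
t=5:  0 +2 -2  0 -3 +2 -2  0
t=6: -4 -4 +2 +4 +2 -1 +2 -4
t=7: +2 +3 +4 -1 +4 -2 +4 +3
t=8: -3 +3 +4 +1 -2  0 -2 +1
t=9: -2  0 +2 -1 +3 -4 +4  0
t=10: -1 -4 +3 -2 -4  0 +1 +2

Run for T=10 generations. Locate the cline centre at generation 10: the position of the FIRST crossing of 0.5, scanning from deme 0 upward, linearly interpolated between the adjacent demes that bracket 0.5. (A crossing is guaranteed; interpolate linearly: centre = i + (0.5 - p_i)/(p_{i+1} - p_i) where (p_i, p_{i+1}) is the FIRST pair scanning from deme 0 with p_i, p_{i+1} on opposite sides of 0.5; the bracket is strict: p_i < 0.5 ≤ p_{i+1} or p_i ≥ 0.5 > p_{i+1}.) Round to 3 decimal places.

t=0: k=[63 63 63 63 63 63 0 0]
t=1: x=[63.0000 63.0000 63.0000 63.0000 63.0000 60.7950 2.2050 0.0000] k=[63 63 63 63 63 58 4 0]
t=2: x=[63.0000 63.0000 63.0000 63.0000 62.8250 56.2850 5.7500 0.1400] k=[63 63 63 63 63 55 7 1]
t=3: x=[63.0000 63.0000 63.0000 63.0000 62.7200 53.6000 8.4700 1.2100] k=[63 63 63 63 60 53 12 2]
t=4: x=[63.0000 63.0000 63.0000 62.8950 59.8600 51.8100 13.0850 2.3500] k=[63 63 63 63 61 55 15 1]
t=5: x=[63.0000 63.0000 63.0000 62.9300 60.8600 53.8100 15.9100 1.4900] k=[63 63 63 63 58 56 14 1]
t=6: x=[63.0000 63.0000 63.0000 62.8250 58.1050 54.6000 15.0150 1.4550] k=[63 63 63 63 60 54 17 0]
t=7: x=[63.0000 63.0000 63.0000 62.8950 59.8950 52.9150 17.7000 0.5950] k=[63 63 63 62 63 51 22 4]
t=8: x=[63.0000 63.0000 62.9650 62.0700 62.5450 50.4050 22.3850 4.6300] k=[63 63 63 63 61 50 20 6]
t=9: x=[63.0000 63.0000 63.0000 62.9300 60.6850 49.3350 20.5600 6.4900] k=[63 63 63 62 63 45 25 6]
t=10: x=[63.0000 63.0000 62.9650 62.0700 62.3350 44.9300 25.0350 6.6650] k=[63 63 63 60 58 45 26 9]

5.711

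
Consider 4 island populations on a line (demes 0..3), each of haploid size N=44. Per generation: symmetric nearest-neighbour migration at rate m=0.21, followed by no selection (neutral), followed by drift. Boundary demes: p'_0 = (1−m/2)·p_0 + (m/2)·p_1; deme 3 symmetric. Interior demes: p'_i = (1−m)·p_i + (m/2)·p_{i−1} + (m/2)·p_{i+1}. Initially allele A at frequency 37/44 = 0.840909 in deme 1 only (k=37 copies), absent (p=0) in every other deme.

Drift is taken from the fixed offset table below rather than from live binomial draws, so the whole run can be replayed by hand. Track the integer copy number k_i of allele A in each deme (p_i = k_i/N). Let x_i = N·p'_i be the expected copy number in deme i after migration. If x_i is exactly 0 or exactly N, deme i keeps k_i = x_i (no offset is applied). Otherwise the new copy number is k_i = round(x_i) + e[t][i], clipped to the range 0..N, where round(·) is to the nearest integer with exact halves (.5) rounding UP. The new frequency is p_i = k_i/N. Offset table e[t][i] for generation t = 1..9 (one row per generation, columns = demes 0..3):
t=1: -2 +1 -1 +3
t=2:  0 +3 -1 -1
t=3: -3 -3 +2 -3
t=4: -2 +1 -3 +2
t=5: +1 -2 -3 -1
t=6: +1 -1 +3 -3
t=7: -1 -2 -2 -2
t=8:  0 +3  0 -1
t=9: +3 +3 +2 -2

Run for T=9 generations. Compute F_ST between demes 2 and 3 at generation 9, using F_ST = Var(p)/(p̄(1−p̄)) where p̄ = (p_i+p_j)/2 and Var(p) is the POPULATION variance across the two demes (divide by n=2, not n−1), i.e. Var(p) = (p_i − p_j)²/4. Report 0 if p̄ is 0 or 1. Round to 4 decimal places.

0.0864

t=0: k=[0 37 0 0]
t=1: x=[3.8850 29.2300 3.8850 0.0000] k=[2 30 3 0]
t=2: x=[4.9400 24.2250 5.5200 0.3150] k=[5 27 5 0]
t=3: x=[7.3100 22.3800 6.7850 0.5250] k=[4 19 9 0]
t=4: x=[5.5750 16.3750 9.1050 0.9450] k=[4 17 6 3]
t=5: x=[5.3650 14.4800 6.8400 3.3150] k=[6 12 4 2]
t=6: x=[6.6300 10.5300 4.6300 2.2100] k=[8 10 8 0]
t=7: x=[8.2100 9.5800 7.3700 0.8400] k=[7 8 5 0]
t=8: x=[7.1050 7.5800 4.7900 0.5250] k=[7 11 5 0]
t=9: x=[7.4200 9.9500 5.1050 0.5250] k=[10 13 7 0]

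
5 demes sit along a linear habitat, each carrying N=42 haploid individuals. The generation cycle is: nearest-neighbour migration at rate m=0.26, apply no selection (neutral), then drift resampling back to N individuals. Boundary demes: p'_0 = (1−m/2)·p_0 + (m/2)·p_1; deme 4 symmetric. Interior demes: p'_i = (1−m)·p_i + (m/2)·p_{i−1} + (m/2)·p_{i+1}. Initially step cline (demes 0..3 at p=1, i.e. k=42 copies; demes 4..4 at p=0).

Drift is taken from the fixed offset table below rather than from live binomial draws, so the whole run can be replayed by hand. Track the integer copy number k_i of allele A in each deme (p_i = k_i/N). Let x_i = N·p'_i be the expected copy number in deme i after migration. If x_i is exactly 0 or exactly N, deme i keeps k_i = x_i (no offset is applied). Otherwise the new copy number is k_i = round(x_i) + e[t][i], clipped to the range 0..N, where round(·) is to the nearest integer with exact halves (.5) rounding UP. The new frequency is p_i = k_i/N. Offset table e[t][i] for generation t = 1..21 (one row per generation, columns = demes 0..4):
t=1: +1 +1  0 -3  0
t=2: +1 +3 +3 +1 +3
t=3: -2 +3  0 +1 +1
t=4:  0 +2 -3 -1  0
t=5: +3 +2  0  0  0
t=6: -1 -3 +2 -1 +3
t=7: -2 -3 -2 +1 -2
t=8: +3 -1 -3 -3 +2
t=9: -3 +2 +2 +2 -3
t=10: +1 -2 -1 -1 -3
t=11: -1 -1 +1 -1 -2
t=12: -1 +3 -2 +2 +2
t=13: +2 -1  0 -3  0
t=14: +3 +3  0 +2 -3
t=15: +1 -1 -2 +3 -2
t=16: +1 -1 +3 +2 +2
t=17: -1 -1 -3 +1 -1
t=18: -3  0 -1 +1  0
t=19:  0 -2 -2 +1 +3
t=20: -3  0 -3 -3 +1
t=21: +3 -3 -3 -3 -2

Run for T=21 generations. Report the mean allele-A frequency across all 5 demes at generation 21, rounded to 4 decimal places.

t=0: k=[42 42 42 42 0]
t=1: x=[42.0000 42.0000 42.0000 36.5400 5.4600] k=[42 42 42 34 5]
t=2: x=[42.0000 42.0000 40.9600 31.2700 8.7700] k=[42 42 42 32 12]
t=3: x=[42.0000 42.0000 40.7000 30.7000 14.6000] k=[42 42 41 32 16]
t=4: x=[42.0000 41.8700 39.9600 31.0900 18.0800] k=[42 42 37 30 18]
t=5: x=[42.0000 41.3500 36.7400 29.3500 19.5600] k=[42 42 37 29 20]
t=6: x=[42.0000 41.3500 36.6100 28.8700 21.1700] k=[42 38 39 28 24]
t=7: x=[41.4800 38.6500 37.4400 28.9100 24.5200] k=[39 36 35 30 23]
t=8: x=[38.6100 36.2600 34.4800 29.7400 23.9100] k=[42 35 31 27 26]
t=9: x=[41.0900 35.3900 31.0000 27.3900 26.1300] k=[38 37 33 29 23]
t=10: x=[37.8700 36.6100 33.0000 28.7400 23.7800] k=[39 35 32 28 21]
t=11: x=[38.4800 35.1300 31.8700 27.6100 21.9100] k=[37 34 33 27 20]
t=12: x=[36.6100 34.2600 32.3500 26.8700 20.9100] k=[36 37 30 29 23]
t=13: x=[36.1300 35.9600 30.7800 28.3500 23.7800] k=[38 35 31 25 24]
t=14: x=[37.6100 34.8700 30.7400 25.6500 24.1300] k=[41 38 31 28 21]
t=15: x=[40.6100 37.4800 31.5200 27.4800 21.9100] k=[42 36 30 30 20]
t=16: x=[41.2200 36.0000 30.7800 28.7000 21.3000] k=[42 35 34 31 23]
t=17: x=[41.0900 35.7800 33.7400 30.3500 24.0400] k=[40 35 31 31 23]
t=18: x=[39.3500 35.1300 31.5200 29.9600 24.0400] k=[36 35 31 31 24]
t=19: x=[35.8700 34.6100 31.5200 30.0900 24.9100] k=[36 33 30 31 28]
t=20: x=[35.6100 33.0000 30.5200 30.4800 28.3900] k=[33 33 28 27 29]
t=21: x=[33.0000 32.3500 28.5200 27.3900 28.7400] k=[36 29 26 24 27]

0.6762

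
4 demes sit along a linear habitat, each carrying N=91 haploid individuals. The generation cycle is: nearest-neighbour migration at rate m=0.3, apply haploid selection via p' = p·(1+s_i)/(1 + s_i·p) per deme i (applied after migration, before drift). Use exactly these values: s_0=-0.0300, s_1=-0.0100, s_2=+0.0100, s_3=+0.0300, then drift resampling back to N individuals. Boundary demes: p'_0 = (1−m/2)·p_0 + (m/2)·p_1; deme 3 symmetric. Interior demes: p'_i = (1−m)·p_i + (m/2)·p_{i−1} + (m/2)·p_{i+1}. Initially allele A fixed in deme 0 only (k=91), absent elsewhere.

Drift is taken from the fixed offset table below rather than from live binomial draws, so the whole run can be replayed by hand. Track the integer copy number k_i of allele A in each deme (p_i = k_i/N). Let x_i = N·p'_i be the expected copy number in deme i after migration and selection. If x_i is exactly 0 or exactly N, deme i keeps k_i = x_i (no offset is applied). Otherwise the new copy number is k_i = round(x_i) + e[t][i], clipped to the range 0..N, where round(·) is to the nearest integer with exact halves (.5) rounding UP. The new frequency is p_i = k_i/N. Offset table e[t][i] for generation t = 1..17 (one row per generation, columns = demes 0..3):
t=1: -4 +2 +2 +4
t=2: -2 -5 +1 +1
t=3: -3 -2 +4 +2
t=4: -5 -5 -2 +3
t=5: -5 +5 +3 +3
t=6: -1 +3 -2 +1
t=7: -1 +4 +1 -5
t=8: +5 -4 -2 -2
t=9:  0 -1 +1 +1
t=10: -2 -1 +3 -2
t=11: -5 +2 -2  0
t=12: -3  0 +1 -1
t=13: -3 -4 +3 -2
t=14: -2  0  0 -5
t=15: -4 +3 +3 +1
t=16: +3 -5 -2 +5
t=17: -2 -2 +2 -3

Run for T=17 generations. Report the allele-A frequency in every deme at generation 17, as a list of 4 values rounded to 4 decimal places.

[0.1099, 0.0989, 0.1758, 0.1209]

t=0: k=[91 0 0 0]
t=1: x=[76.9928 13.5338 0.0000 0.0000] k=[73 16 0 0]
t=2: x=[63.8736 21.9820 2.4234 0.0000] k=[62 17 3 0]
t=3: x=[54.5868 21.4846 4.6941 0.4634] k=[52 19 9 2]
t=4: x=[46.3576 22.2805 9.5346 3.1383] k=[41 17 8 6]
t=5: x=[36.7309 19.0979 9.1314 6.4756] k=[32 24 12 9]
t=6: x=[30.1825 23.2257 13.4637 9.7033] k=[29 26 11 11]
t=7: x=[27.9566 24.0219 13.3630 11.2891] k=[27 28 14 6]
t=8: x=[26.5733 25.5648 15.0244 7.3984] k=[32 22 13 5]
t=9: x=[29.8855 21.9820 13.2623 6.3730] k=[30 21 14 7]
t=10: x=[28.0555 21.1365 14.1183 8.2696] k=[26 20 17 6]
t=11: x=[24.5501 20.2911 15.9303 7.8597] k=[20 22 14 8]
t=12: x=[19.8237 20.3408 14.4203 9.1402] k=[17 20 15 8]
t=13: x=[17.0244 18.6505 14.8231 9.2938] k=[14 15 18 7]
t=14: x=[13.7898 15.1725 16.0310 8.8842] k=[12 15 16 4]
t=15: x=[12.1263 14.5765 14.1686 5.9626] k=[8 18 17 7]
t=16: x=[9.2440 16.2156 15.7794 8.7305] k=[12 11 14 14]
t=17: x=[11.5396 11.4987 13.6652 14.3538] k=[10 9 16 11]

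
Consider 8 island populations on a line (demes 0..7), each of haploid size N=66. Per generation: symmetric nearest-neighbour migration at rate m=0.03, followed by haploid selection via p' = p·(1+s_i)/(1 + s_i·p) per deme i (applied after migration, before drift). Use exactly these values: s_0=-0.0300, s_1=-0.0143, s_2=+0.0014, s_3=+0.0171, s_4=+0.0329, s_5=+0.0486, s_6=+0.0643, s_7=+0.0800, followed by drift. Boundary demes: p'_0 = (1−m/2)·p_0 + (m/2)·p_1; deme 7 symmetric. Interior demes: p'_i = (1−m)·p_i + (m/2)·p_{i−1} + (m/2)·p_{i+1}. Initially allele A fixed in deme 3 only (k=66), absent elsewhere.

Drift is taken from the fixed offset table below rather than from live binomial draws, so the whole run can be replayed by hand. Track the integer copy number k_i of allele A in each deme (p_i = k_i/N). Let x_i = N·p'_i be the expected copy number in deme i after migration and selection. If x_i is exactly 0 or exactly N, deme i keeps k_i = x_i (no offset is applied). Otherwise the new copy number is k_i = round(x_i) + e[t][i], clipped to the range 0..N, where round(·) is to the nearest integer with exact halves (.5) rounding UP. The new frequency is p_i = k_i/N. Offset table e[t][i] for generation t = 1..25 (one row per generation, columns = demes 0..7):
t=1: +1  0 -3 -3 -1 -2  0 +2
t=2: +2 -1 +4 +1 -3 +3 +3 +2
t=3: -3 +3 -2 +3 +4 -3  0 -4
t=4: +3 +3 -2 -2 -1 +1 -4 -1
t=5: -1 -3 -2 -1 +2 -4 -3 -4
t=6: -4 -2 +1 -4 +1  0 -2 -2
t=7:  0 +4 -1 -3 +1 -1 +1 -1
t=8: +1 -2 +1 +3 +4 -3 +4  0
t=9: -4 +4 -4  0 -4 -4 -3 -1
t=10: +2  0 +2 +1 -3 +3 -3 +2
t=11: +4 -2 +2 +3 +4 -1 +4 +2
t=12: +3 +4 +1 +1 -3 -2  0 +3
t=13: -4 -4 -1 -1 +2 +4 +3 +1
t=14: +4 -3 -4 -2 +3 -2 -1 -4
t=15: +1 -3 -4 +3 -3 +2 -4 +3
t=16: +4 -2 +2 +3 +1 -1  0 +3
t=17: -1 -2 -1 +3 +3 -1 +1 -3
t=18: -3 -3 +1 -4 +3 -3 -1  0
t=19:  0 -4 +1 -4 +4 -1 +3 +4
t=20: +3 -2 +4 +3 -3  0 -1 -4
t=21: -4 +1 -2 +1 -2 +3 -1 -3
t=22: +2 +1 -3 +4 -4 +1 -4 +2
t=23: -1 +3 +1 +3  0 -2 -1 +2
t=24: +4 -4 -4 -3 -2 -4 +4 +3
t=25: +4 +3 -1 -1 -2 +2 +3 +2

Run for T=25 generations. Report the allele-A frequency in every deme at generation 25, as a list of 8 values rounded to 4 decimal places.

t=0: k=[0 0 0 66 0 0 0 0]
t=1: x=[0.0000 0.0000 0.9914 64.0523 1.0221 0.0000 0.0000 0.0000] k=[0 0 0 61 0 0 0 0]
t=2: x=[0.0000 0.0000 0.9163 59.2731 0.9447 0.0000 0.0000 0.0000] k=[0 0 5 60 0 0 0 0]
t=3: x=[0.0000 0.0739 5.7573 58.3899 0.9292 0.0000 0.0000 0.0000] k=[0 3 4 61 5 0 0 0]
t=4: x=[0.0437 2.9294 4.8463 59.4063 5.9376 0.0786 0.0000 0.0000] k=[3 6 3 57 5 1 0 0]
t=5: x=[2.9577 5.8330 3.8601 55.5599 5.8914 1.0949 0.0160 0.0000] k=[2 3 2 55 8 0 0 0]
t=6: x=[1.9563 2.9294 2.8138 53.6709 8.8297 0.1258 0.0000 0.0000] k=[0 1 4 50 10 0 0 0]
t=7: x=[0.0146 1.0155 4.6510 48.9255 10.7379 0.1573 0.0000 0.0000] k=[0 5 4 46 12 0 0 0]
t=8: x=[0.0728 4.8449 4.6510 45.1029 12.6579 0.1887 0.0000 0.0000] k=[1 3 6 48 17 0 0 0]
t=9: x=[0.9996 2.9738 6.5933 47.1343 17.6250 0.2673 0.0000 0.0000] k=[0 7 3 47 14 0 0 0]
t=10: x=[0.1019 6.7473 3.7249 46.0816 14.6507 0.2202 0.0000 0.0000] k=[2 7 6 47 12 3 0 0]
t=11: x=[2.0147 6.8214 6.6383 46.0965 12.7191 3.2328 0.0479 0.0000] k=[6 5 9 49 17 2 4 0]
t=12: x=[5.8213 5.0079 9.5514 48.1417 17.6707 2.3607 4.1456 0.0648] k=[9 9 11 49 15 0 4 3]
t=13: x=[8.7659 8.9183 11.5533 48.1417 15.6685 0.2988 4.1615 3.2443] k=[5 5 11 47 18 4 7 4]
t=14: x=[4.8610 5.0228 11.4632 46.2604 18.6551 4.4479 7.3051 4.3473] k=[9 2 7 44 22 2 6 0]
t=15: x=[8.6632 2.1498 7.4893 43.3678 22.5076 2.4704 6.1909 0.0972] k=[10 0 3 46 20 4 2 3]
t=16: x=[9.5975 0.1922 3.6048 45.2072 20.6060 4.4010 2.1722 3.2122] k=[14 0 6 48 22 3 2 6]
t=17: x=[13.4607 0.2957 6.5482 47.2087 22.5834 3.4207 2.2040 6.3693] k=[12 0 6 50 26 2 3 3]
t=18: x=[11.5273 0.2662 6.5783 49.1933 26.5118 2.4861 3.1677 3.2283] k=[9 0 8 45 30 0 2 3]
t=19: x=[8.6338 0.2514 8.4453 44.4667 30.3048 0.5032 2.1086 3.2122] k=[9 0 9 40 34 0 5 7]
t=20: x=[8.6338 0.2662 9.3412 39.7136 34.1137 0.6132 5.2483 7.4645] k=[12 0 13 43 31 1 4 3]
t=21: x=[11.5273 0.3697 13.2698 42.6266 31.2621 1.5659 4.1773 3.2443] k=[8 1 11 44 29 5 3 0]
t=22: x=[7.6857 1.2374 11.3581 43.5319 29.3917 5.5672 3.1677 0.0486] k=[10 2 8 48 25 7 0 2]
t=23: x=[9.6268 2.1794 8.5204 47.2832 25.5802 7.4738 0.1437 2.1225] k=[9 5 10 50 26 5 0 4]
t=24: x=[8.7072 5.0672 10.5374 49.2528 26.5571 5.4735 0.1437 4.2350] k=[13 1 7 46 25 1 4 7]
t=25: x=[12.5083 1.2522 7.5043 45.3414 25.4593 1.4718 4.2407 7.4486] k=[17 4 7 44 23 3 7 9]

[0.2576, 0.0606, 0.1061, 0.6667, 0.3485, 0.0455, 0.1061, 0.1364]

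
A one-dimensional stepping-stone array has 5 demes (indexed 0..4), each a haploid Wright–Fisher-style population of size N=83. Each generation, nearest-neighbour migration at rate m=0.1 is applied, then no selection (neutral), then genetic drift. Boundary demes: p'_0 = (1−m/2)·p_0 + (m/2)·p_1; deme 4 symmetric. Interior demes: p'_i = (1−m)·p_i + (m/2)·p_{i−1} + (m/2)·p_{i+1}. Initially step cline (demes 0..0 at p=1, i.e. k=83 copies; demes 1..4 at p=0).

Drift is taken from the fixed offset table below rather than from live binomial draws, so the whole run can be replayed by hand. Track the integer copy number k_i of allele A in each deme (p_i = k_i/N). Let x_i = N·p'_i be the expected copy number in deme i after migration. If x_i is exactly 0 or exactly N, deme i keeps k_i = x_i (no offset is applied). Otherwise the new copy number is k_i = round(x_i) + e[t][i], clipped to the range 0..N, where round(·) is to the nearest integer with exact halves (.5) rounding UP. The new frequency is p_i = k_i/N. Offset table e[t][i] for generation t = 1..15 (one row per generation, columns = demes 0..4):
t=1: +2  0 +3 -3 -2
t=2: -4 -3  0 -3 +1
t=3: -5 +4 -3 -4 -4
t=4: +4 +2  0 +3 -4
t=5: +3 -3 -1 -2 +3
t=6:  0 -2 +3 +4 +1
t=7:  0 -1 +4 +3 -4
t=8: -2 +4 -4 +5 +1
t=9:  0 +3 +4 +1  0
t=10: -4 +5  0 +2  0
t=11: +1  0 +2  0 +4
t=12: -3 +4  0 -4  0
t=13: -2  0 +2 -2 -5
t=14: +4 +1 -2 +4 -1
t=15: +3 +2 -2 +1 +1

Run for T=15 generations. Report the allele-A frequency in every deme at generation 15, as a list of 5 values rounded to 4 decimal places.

t=0: k=[83 0 0 0 0]
t=1: x=[78.8500 4.1500 0.0000 0.0000 0.0000] k=[81 4 0 0 0]
t=2: x=[77.1500 7.6500 0.2000 0.0000 0.0000] k=[73 5 0 0 0]
t=3: x=[69.6000 8.1500 0.2500 0.0000 0.0000] k=[65 12 0 0 0]
t=4: x=[62.3500 14.0500 0.6000 0.0000 0.0000] k=[66 16 1 0 0]
t=5: x=[63.5000 17.7500 1.7000 0.0500 0.0000] k=[67 15 1 0 0]
t=6: x=[64.4000 16.9000 1.6500 0.0500 0.0000] k=[64 15 5 4 0]
t=7: x=[61.5500 16.9500 5.4500 3.8500 0.2000] k=[62 16 9 7 0]
t=8: x=[59.7000 17.9500 9.2500 6.7500 0.3500] k=[58 22 5 12 1]
t=9: x=[56.2000 22.9500 6.2000 11.1000 1.5500] k=[56 26 10 12 2]
t=10: x=[54.5000 26.7000 10.9000 11.4000 2.5000] k=[51 32 11 13 3]
t=11: x=[50.0500 31.9000 12.1500 12.4000 3.5000] k=[51 32 14 12 8]
t=12: x=[50.0500 32.0500 14.8000 11.9000 8.2000] k=[47 36 15 8 8]
t=13: x=[46.4500 35.5000 15.7000 8.3500 8.0000] k=[44 36 18 6 3]
t=14: x=[43.6000 35.5000 18.3000 6.4500 3.1500] k=[48 37 16 10 2]
t=15: x=[47.4500 36.5000 16.7500 9.9000 2.4000] k=[50 39 15 11 3]

[0.6024, 0.4699, 0.1807, 0.1325, 0.0361]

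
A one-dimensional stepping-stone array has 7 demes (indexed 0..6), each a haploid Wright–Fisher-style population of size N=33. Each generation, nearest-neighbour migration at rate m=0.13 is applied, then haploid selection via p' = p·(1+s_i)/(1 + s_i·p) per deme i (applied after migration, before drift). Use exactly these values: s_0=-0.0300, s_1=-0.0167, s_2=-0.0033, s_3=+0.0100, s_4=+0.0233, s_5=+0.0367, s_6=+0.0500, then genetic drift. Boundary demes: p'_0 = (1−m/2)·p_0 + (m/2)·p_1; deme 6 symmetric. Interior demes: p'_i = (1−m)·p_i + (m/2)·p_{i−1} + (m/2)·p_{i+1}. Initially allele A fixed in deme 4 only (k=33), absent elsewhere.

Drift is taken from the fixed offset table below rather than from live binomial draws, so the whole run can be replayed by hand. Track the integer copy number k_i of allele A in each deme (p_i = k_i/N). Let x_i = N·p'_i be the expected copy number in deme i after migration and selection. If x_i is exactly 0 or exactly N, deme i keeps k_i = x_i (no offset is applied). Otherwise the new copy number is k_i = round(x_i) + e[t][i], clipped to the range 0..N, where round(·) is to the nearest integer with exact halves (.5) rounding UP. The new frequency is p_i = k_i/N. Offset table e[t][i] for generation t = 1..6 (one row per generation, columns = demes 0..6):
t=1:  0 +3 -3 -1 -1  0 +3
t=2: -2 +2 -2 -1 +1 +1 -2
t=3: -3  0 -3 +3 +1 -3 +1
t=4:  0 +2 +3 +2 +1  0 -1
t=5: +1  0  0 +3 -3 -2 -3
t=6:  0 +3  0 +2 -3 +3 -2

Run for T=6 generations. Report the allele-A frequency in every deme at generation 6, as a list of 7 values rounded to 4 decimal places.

t=0: k=[0 0 0 0 33 0 0]
t=1: x=[0.0000 0.0000 0.0000 2.1650 28.7952 2.2184 0.0000] k=[0 0 0 1 28 2 0]
t=2: x=[0.0000 0.0000 0.0648 2.7147 24.6989 3.6761 0.1365] k=[0 0 0 2 26 5 0]
t=3: x=[0.0000 0.0000 0.1296 3.4607 23.2341 6.2199 0.3411] k=[0 0 0 6 24 3 1]
t=4: x=[0.0000 0.0000 0.3887 6.8338 21.6372 4.3698 1.1845] k=[0 0 3 9 23 4 0]
t=5: x=[0.0000 0.1918 3.1855 9.5875 21.0312 5.1292 0.2729] k=[0 0 3 13 18 3 0]
t=6: x=[0.0000 0.1918 3.4448 12.7528 16.8900 3.9023 0.2047] k=[0 3 3 15 14 7 0]

[0.0000, 0.0909, 0.0909, 0.4545, 0.4242, 0.2121, 0.0000]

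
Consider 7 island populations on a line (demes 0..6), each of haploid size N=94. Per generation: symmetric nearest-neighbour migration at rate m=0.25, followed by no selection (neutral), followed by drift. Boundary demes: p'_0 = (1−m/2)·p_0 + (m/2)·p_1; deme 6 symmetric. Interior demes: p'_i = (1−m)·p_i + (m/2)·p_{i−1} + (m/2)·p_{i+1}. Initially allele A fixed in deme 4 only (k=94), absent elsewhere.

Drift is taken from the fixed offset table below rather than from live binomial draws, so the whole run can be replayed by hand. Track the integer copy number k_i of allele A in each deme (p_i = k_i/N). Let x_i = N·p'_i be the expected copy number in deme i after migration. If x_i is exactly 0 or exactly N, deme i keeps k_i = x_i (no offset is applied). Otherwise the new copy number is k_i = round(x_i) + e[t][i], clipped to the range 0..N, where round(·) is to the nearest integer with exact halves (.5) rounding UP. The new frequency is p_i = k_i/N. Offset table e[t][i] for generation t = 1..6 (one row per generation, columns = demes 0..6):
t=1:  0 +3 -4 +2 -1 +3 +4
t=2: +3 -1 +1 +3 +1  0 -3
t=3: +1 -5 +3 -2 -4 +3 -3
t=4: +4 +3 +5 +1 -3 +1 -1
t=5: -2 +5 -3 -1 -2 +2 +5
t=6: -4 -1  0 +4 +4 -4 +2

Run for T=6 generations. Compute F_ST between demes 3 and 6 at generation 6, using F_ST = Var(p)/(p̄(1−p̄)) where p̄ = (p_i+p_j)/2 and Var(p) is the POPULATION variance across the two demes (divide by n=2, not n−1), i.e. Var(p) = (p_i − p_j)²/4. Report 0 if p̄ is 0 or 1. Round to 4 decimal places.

0.0280

t=0: k=[0 0 0 0 94 0 0]
t=1: x=[0.0000 0.0000 0.0000 11.7500 70.5000 11.7500 0.0000] k=[0 0 0 14 70 15 0]
t=2: x=[0.0000 0.0000 1.7500 19.2500 56.1250 20.0000 1.8750] k=[0 0 3 22 57 20 0]
t=3: x=[0.0000 0.3750 5.0000 24.0000 48.0000 22.1250 2.5000] k=[0 0 8 22 44 25 0]
t=4: x=[0.0000 1.0000 8.7500 23.0000 38.8750 24.2500 3.1250] k=[0 4 14 24 36 25 2]
t=5: x=[0.5000 4.7500 14.0000 24.2500 33.1250 23.5000 4.8750] k=[0 10 11 23 31 26 10]
t=6: x=[1.2500 8.8750 12.3750 22.5000 29.3750 24.6250 12.0000] k=[0 8 12 27 33 21 14]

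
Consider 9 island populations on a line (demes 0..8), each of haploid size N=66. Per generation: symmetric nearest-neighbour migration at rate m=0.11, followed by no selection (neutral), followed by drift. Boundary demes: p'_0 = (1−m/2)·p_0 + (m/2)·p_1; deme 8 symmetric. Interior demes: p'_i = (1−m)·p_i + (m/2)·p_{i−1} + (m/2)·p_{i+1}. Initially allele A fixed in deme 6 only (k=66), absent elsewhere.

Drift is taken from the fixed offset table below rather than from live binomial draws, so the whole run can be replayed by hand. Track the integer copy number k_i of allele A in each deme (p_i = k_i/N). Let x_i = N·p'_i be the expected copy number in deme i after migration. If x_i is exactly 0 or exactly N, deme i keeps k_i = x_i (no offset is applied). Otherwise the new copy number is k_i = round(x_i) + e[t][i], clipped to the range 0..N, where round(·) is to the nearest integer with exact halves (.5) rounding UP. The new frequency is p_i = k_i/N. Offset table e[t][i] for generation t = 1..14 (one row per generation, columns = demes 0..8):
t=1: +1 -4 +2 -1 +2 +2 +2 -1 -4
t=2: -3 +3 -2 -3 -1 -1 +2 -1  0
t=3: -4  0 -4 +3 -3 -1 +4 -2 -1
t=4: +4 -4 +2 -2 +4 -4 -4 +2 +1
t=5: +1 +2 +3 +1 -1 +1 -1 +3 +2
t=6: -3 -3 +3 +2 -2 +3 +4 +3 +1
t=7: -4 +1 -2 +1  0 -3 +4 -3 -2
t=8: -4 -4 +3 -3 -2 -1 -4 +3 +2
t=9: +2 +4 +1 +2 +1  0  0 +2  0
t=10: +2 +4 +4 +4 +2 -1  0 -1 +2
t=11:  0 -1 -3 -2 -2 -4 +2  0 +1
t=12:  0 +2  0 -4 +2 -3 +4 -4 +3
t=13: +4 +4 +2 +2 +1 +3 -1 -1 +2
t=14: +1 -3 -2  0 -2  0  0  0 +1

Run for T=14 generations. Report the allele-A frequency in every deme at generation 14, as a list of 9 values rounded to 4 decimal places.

[0.1061, 0.1212, 0.0909, 0.0606, 0.0758, 0.1970, 0.4394, 0.2727, 0.2879]

t=0: k=[0 0 0 0 0 0 66 0 0]
t=1: x=[0.0000 0.0000 0.0000 0.0000 0.0000 3.6300 58.7400 3.6300 0.0000] k=[0 0 0 0 0 6 61 3 0]
t=2: x=[0.0000 0.0000 0.0000 0.0000 0.3300 8.6950 54.7850 6.0250 0.1650] k=[0 0 0 0 0 8 57 5 0]
t=3: x=[0.0000 0.0000 0.0000 0.0000 0.4400 10.2550 51.4450 7.5850 0.2750] k=[0 0 0 0 0 9 55 6 0]
t=4: x=[0.0000 0.0000 0.0000 0.0000 0.4950 11.0350 49.7750 8.3650 0.3300] k=[0 0 0 0 4 7 46 10 1]
t=5: x=[0.0000 0.0000 0.0000 0.2200 3.9450 8.9800 41.8750 11.4850 1.4950] k=[0 0 0 1 3 10 41 14 3]
t=6: x=[0.0000 0.0000 0.0550 1.0550 3.2750 11.3200 37.8100 14.8800 3.6050] k=[0 0 3 3 1 14 42 18 5]
t=7: x=[0.0000 0.1650 2.8350 2.8900 1.8250 14.8250 39.1400 18.6050 5.7150] k=[0 1 1 4 2 12 43 16 4]
t=8: x=[0.0550 0.9450 1.1650 3.7250 2.6600 13.1550 39.8100 16.8250 4.6600] k=[0 0 4 1 1 12 36 20 7]
t=9: x=[0.0000 0.2200 3.6150 1.1650 1.6050 12.7150 33.8000 20.1650 7.7150] k=[0 4 5 3 3 13 34 22 8]
t=10: x=[0.2200 3.8350 4.8350 3.1100 3.5500 13.6050 32.1850 21.8900 8.7700] k=[2 8 9 7 6 13 32 21 11]
t=11: x=[2.3300 7.7250 8.8350 7.0550 6.4400 13.6600 30.3500 21.0550 11.5500] k=[2 7 6 5 4 10 32 21 13]
t=12: x=[2.2750 6.6700 6.0000 5.0000 4.3850 10.8800 30.1850 21.1650 13.4400] k=[2 9 6 1 6 8 34 17 16]
t=13: x=[2.3850 8.4500 5.8900 1.5500 5.8350 9.3200 31.6350 17.8800 16.0550] k=[6 12 8 4 7 12 31 17 18]
t=14: x=[6.3300 11.4500 8.0000 4.3850 7.1100 12.7700 29.1850 17.8250 17.9450] k=[7 8 6 4 5 13 29 18 19]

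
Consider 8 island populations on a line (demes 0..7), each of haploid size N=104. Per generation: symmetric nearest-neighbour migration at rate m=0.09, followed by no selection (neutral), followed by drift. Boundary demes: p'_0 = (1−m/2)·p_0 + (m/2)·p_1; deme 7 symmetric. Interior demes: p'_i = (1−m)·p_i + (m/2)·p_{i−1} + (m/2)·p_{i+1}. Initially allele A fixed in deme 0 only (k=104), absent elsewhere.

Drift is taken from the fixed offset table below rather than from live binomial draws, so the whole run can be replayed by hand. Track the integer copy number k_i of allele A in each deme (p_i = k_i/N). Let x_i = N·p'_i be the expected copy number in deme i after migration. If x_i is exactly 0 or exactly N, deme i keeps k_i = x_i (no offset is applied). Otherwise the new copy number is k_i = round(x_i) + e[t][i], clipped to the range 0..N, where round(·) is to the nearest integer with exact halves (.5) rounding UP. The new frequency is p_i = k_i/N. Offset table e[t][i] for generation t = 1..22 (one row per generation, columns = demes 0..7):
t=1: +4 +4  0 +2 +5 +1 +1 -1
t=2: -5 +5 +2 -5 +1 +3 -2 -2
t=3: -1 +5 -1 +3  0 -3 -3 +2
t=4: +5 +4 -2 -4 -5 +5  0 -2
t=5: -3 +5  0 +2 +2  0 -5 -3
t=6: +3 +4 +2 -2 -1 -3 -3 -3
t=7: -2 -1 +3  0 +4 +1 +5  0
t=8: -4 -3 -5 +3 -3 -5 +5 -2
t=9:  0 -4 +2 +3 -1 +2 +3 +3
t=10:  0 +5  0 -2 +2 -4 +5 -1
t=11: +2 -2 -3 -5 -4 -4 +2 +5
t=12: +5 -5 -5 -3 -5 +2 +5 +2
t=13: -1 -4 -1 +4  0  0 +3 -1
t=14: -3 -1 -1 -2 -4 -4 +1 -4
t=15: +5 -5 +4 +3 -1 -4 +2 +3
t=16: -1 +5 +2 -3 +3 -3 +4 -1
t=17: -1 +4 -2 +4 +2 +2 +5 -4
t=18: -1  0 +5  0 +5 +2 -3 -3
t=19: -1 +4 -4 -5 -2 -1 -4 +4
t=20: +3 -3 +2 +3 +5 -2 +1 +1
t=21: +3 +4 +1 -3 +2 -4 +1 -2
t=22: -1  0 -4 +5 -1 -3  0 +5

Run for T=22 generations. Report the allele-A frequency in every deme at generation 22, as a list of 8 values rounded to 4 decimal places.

[0.6154, 0.4038, 0.1346, 0.0962, 0.1154, 0.0000, 0.0192, 0.0481]

t=0: k=[104 0 0 0 0 0 0 0]
t=1: x=[99.3200 4.6800 0.0000 0.0000 0.0000 0.0000 0.0000 0.0000] k=[103 9 0 0 0 0 0 0]
t=2: x=[98.7700 12.8250 0.4050 0.0000 0.0000 0.0000 0.0000 0.0000] k=[94 18 2 0 0 0 0 0]
t=3: x=[90.5800 20.7000 2.6300 0.0900 0.0000 0.0000 0.0000 0.0000] k=[90 26 2 3 0 0 0 0]
t=4: x=[87.1200 27.8000 3.1250 2.8200 0.1350 0.0000 0.0000 0.0000] k=[92 32 1 0 0 0 0 0]
t=5: x=[89.3000 33.3050 2.3500 0.0450 0.0000 0.0000 0.0000 0.0000] k=[86 38 2 2 0 0 0 0]
t=6: x=[83.8400 38.5400 3.6200 1.9100 0.0900 0.0000 0.0000 0.0000] k=[87 43 6 0 0 0 0 0]
t=7: x=[85.0200 43.3150 7.3950 0.2700 0.0000 0.0000 0.0000 0.0000] k=[83 42 10 0 0 0 0 0]
t=8: x=[81.1550 42.4050 10.9900 0.4500 0.0000 0.0000 0.0000 0.0000] k=[77 39 6 3 0 0 0 0]
t=9: x=[75.2900 39.2250 7.3500 3.0000 0.1350 0.0000 0.0000 0.0000] k=[75 35 9 6 0 0 0 0]
t=10: x=[73.2000 35.6300 10.0350 5.8650 0.2700 0.0000 0.0000 0.0000] k=[73 41 10 4 2 0 0 0]
t=11: x=[71.5600 41.0450 11.1250 4.1800 2.0000 0.0900 0.0000 0.0000] k=[74 39 8 0 0 0 0 0]
t=12: x=[72.4250 39.1800 9.0350 0.3600 0.0000 0.0000 0.0000 0.0000] k=[77 34 4 0 0 0 0 0]
t=13: x=[75.0650 34.5850 5.1700 0.1800 0.0000 0.0000 0.0000 0.0000] k=[74 31 4 4 0 0 0 0]
t=14: x=[72.0650 31.7200 5.2150 3.8200 0.1800 0.0000 0.0000 0.0000] k=[69 31 4 2 0 0 0 0]
t=15: x=[67.2900 31.4950 5.1250 2.0000 0.0900 0.0000 0.0000 0.0000] k=[72 26 9 5 0 0 0 0]
t=16: x=[69.9300 27.3050 9.5850 4.9550 0.2250 0.0000 0.0000 0.0000] k=[69 32 12 2 3 0 0 0]
t=17: x=[67.3350 32.7650 12.4500 2.4950 2.8200 0.1350 0.0000 0.0000] k=[66 37 10 6 5 2 0 0]
t=18: x=[64.6950 37.0900 11.0350 6.1350 4.9100 2.0450 0.0900 0.0000] k=[64 37 16 6 10 4 0 0]
t=19: x=[62.7850 37.2700 16.4950 6.6300 9.5500 4.0900 0.1800 0.0000] k=[62 41 12 2 8 3 0 0]
t=20: x=[61.0550 40.6400 12.8550 2.7200 7.5050 3.0900 0.1350 0.0000] k=[64 38 15 6 13 1 1 0]
t=21: x=[62.8300 38.1350 15.6300 6.7200 12.1450 1.5400 0.9550 0.0450] k=[66 42 17 4 14 0 2 0]
t=22: x=[64.9200 41.9550 17.5400 5.0350 12.9200 0.7200 1.8200 0.0900] k=[64 42 14 10 12 0 2 5]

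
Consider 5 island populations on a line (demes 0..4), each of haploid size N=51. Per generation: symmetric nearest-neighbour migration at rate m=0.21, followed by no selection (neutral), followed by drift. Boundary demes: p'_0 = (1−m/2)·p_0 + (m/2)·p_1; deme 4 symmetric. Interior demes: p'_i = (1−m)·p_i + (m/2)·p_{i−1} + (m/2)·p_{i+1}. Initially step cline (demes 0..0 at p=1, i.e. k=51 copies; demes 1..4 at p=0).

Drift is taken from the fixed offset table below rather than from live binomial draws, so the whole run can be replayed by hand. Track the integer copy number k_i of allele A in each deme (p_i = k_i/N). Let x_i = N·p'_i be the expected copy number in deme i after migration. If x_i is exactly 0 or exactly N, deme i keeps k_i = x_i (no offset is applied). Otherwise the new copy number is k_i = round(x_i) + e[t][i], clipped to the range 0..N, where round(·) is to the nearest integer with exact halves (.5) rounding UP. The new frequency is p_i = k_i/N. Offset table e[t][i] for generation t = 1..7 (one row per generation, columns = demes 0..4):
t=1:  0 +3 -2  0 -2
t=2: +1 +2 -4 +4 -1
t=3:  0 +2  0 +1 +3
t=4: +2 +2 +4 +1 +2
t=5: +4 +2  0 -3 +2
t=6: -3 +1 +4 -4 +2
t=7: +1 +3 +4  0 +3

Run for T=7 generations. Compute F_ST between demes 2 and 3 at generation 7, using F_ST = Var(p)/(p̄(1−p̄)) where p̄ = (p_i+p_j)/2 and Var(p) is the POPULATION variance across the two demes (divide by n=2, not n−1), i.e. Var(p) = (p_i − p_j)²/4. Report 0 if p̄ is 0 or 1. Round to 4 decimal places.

t=0: k=[51 0 0 0 0]
t=1: x=[45.6450 5.3550 0.0000 0.0000 0.0000] k=[46 8 0 0 0]
t=2: x=[42.0100 11.1500 0.8400 0.0000 0.0000] k=[43 13 0 0 0]
t=3: x=[39.8500 14.7850 1.3650 0.0000 0.0000] k=[40 17 1 0 0]
t=4: x=[37.5850 17.7350 2.5750 0.1050 0.0000] k=[40 20 7 1 0]
t=5: x=[37.9000 20.7350 7.7350 1.5250 0.1050] k=[42 23 8 0 2]
t=6: x=[40.0050 23.4200 8.7350 1.0500 1.7900] k=[37 24 13 0 4]
t=7: x=[35.6350 24.2100 12.7900 1.7850 3.5800] k=[37 27 17 2 7]

0.1427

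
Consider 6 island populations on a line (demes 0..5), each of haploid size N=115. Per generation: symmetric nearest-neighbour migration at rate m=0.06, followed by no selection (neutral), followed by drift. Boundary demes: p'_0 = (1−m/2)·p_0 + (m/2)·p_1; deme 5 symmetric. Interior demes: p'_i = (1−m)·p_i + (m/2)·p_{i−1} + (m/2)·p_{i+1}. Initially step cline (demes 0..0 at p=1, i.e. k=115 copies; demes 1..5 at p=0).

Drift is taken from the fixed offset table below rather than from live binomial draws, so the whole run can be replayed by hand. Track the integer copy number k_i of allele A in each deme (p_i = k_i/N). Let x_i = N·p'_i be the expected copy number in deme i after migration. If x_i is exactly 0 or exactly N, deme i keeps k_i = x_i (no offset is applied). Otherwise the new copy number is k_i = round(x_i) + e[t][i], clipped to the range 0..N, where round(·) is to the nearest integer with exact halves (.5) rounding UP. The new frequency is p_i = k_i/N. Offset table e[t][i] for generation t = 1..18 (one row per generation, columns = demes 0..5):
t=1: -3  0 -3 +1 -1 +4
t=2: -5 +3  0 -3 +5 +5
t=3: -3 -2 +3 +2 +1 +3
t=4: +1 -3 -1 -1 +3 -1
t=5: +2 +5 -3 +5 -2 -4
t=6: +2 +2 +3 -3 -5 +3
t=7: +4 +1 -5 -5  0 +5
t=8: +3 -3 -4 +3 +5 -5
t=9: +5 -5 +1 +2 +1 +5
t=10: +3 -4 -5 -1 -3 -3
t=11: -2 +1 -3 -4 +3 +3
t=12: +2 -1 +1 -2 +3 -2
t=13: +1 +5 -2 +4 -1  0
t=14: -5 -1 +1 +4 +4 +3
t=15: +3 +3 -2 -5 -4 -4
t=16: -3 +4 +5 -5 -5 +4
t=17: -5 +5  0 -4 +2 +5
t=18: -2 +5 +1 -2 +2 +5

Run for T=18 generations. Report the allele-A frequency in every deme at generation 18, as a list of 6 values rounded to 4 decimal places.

[0.6435, 0.4087, 0.0870, 0.0000, 0.0000, 0.0000]

t=0: k=[115 0 0 0 0 0]
t=1: x=[111.5500 3.4500 0.0000 0.0000 0.0000 0.0000] k=[109 3 0 0 0 0]
t=2: x=[105.8200 6.0900 0.0900 0.0000 0.0000 0.0000] k=[101 9 0 0 0 0]
t=3: x=[98.2400 11.4900 0.2700 0.0000 0.0000 0.0000] k=[95 9 3 0 0 0]
t=4: x=[92.4200 11.4000 3.0900 0.0900 0.0000 0.0000] k=[93 8 2 0 0 0]
t=5: x=[90.4500 10.3700 2.1200 0.0600 0.0000 0.0000] k=[92 15 0 5 0 0]
t=6: x=[89.6900 16.8600 0.6000 4.7000 0.1500 0.0000] k=[92 19 4 2 0 0]
t=7: x=[89.8100 20.7400 4.3900 2.0000 0.0600 0.0000] k=[94 22 0 0 0 0]
t=8: x=[91.8400 23.5000 0.6600 0.0000 0.0000 0.0000] k=[95 21 0 0 0 0]
t=9: x=[92.7800 22.5900 0.6300 0.0000 0.0000 0.0000] k=[98 18 2 0 0 0]
t=10: x=[95.6000 19.9200 2.4200 0.0600 0.0000 0.0000] k=[99 16 0 0 0 0]
t=11: x=[96.5100 18.0100 0.4800 0.0000 0.0000 0.0000] k=[95 19 0 0 0 0]
t=12: x=[92.7200 20.7100 0.5700 0.0000 0.0000 0.0000] k=[95 20 2 0 0 0]
t=13: x=[92.7500 21.7100 2.4800 0.0600 0.0000 0.0000] k=[94 27 0 4 0 0]
t=14: x=[91.9900 28.2000 0.9300 3.7600 0.1200 0.0000] k=[87 27 2 8 4 0]
t=15: x=[85.2000 28.0500 2.9300 7.7000 4.0000 0.1200] k=[88 31 1 3 0 0]
t=16: x=[86.2900 31.8100 1.9600 2.8500 0.0900 0.0000] k=[83 36 7 0 0 0]
t=17: x=[81.5900 36.5400 7.6600 0.2100 0.0000 0.0000] k=[77 42 8 0 0 0]
t=18: x=[75.9500 42.0300 8.7800 0.2400 0.0000 0.0000] k=[74 47 10 0 0 0]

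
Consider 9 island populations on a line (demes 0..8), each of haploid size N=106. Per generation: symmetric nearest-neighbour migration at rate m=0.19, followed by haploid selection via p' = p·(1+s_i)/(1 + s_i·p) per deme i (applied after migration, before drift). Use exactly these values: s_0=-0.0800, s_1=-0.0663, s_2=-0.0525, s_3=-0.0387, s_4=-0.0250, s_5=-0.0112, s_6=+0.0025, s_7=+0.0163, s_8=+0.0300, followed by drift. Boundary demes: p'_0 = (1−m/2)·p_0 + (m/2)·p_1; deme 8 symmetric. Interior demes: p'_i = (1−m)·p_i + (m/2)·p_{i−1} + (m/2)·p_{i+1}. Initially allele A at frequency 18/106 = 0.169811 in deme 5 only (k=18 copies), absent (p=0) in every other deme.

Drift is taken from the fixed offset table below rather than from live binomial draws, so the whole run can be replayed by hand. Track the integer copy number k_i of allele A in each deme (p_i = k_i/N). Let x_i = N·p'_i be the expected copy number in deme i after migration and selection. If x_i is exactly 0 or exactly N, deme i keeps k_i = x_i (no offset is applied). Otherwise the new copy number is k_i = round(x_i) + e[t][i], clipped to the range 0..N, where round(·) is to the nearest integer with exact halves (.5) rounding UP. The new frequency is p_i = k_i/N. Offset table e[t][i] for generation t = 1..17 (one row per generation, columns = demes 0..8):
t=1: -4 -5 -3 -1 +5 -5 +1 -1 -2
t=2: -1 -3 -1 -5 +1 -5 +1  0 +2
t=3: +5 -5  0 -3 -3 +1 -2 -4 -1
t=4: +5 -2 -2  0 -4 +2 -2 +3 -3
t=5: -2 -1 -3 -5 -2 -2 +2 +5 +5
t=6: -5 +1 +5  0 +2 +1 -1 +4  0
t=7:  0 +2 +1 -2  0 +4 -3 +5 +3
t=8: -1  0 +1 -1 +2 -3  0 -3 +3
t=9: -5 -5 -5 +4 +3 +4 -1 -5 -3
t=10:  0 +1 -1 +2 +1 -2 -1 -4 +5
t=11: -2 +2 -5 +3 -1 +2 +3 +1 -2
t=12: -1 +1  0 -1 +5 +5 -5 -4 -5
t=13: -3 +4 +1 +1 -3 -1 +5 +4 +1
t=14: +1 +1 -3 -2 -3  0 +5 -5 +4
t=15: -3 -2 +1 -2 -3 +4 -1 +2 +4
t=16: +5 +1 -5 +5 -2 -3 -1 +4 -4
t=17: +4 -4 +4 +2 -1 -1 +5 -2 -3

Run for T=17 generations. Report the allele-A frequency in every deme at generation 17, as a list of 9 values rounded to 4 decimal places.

[0.0755, 0.0000, 0.0472, 0.0660, 0.0000, 0.0566, 0.1226, 0.0755, 0.0566]

t=0: k=[0 0 0 0 0 18 0 0 0]
t=1: x=[0.0000 0.0000 0.0000 0.0000 1.6679 14.4389 1.7142 0.0000 0.0000] k=[0 0 0 0 7 9 3 0 0]
t=2: x=[0.0000 0.0000 0.0000 0.6394 6.3717 8.1548 3.2930 0.2896 0.0000] k=[0 0 0 0 7 3 4 0 0]
t=3: x=[0.0000 0.0000 0.0000 0.6394 5.8143 3.4373 3.5335 0.3862 0.0000] k=[0 0 0 0 3 4 2 0 0]
t=4: x=[0.0000 0.0000 0.0000 0.2740 2.7416 3.6748 2.0049 0.1931 0.0000] k=[0 0 0 0 0 6 0 3 0]
t=5: x=[0.0000 0.0000 0.0000 0.0000 0.5558 4.8080 0.8571 2.4687 0.2935] k=[0 0 0 0 0 3 3 7 5]
t=6: x=[0.0000 0.0000 0.0000 0.0000 0.2779 2.6854 3.3882 6.5284 5.3379] k=[0 0 0 0 2 4 2 11 5]
t=7: x=[0.0000 0.0000 0.0000 0.1827 1.9509 3.5808 3.0524 9.7168 5.7281] k=[0 0 0 0 2 8 0 15 9]
t=8: x=[0.0000 0.0000 0.0000 0.1827 2.3218 6.5999 2.1903 13.1906 9.8305] k=[0 0 0 0 4 4 2 10 13]
t=9: x=[0.0000 0.0000 0.0000 0.3653 3.5325 3.7688 2.9572 9.6661 13.0495] k=[0 0 0 4 7 8 2 5 10]
t=10: x=[0.0000 0.0000 0.3601 3.7592 6.6504 7.2585 2.8619 5.2704 9.7844] k=[0 0 0 6 8 5 2 1 15]
t=11: x=[0.0000 0.0000 0.5402 5.4136 7.3499 4.9466 2.1954 2.4636 14.0258] k=[0 0 0 8 6 7 5 3 12]
t=12: x=[0.0000 0.0000 0.7204 6.7947 6.1370 6.6445 5.0119 4.1084 11.4433] k=[0 0 1 6 11 12 0 0 6]
t=13: x=[0.0000 0.0887 1.3084 5.7805 10.3805 10.6566 1.1428 0.5792 5.5843] k=[0 4 2 7 7 10 6 5 7]
t=14: x=[0.3497 3.2095 2.5284 6.2875 7.1151 9.2396 6.2998 5.3668 7.0008] k=[1 4 0 4 4 9 11 0 11]
t=15: x=[1.1833 3.1204 0.7204 3.4845 4.3677 8.6253 9.7872 2.1234 10.2248] k=[0 1 2 1 1 13 9 4 14]
t=16: x=[0.0874 0.9343 1.7165 1.0530 2.0876 11.3652 8.9254 5.5088 13.3920] k=[5 2 0 6 0 8 8 10 9]
t=17: x=[4.3533 1.9587 0.7204 4.6802 1.2972 7.1644 8.2089 9.8586 9.3438] k=[8 0 5 7 0 6 13 8 6]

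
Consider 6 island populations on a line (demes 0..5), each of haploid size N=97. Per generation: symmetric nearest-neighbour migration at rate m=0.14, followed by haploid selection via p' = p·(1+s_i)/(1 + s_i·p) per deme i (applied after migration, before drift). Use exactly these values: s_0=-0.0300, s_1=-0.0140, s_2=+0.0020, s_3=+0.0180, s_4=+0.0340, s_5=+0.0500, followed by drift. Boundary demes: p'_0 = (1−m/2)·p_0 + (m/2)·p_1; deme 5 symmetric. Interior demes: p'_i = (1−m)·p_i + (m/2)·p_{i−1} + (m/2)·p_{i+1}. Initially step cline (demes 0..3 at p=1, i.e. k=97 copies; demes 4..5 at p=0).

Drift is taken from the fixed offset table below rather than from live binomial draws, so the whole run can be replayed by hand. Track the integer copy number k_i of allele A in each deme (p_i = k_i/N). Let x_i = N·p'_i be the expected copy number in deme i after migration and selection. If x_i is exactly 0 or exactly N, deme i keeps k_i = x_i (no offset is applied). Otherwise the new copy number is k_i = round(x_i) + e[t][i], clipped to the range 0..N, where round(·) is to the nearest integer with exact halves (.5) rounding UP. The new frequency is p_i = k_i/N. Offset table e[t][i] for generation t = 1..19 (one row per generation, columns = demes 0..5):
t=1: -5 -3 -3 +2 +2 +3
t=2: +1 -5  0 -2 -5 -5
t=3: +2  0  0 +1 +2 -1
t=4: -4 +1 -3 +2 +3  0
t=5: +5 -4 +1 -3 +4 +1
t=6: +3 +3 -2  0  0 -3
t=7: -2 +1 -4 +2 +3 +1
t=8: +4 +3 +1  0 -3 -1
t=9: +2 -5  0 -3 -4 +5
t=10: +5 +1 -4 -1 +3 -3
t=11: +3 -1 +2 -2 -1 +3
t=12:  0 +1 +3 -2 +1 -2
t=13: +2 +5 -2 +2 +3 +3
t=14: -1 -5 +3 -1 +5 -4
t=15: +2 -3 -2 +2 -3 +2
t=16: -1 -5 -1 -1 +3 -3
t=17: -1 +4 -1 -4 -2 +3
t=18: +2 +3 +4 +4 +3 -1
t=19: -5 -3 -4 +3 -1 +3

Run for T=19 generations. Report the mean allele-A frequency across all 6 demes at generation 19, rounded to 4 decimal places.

0.7062

t=0: k=[97 97 97 97 0 0]
t=1: x=[97.0000 97.0000 97.0000 90.3218 7.0042 0.0000] k=[97 97 97 92 9 0]
t=2: x=[97.0000 97.0000 96.6507 86.7053 14.5896 0.6613] k=[97 97 97 85 10 0]
t=3: x=[97.0000 97.0000 96.1617 80.8318 14.9684 0.7347] k=[97 97 96 82 17 0]
t=4: x=[97.0000 96.9290 95.0937 78.6964 20.9031 1.2487] k=[97 97 92 81 24 1]
t=5: x=[97.0000 96.6450 91.5902 78.0535 27.0270 2.7368] k=[97 93 93 75 31 4]
t=6: x=[96.7114 93.2292 91.7499 73.4991 32.9131 6.1658] k=[97 96 90 73 33 3]
t=7: x=[96.9278 95.6311 89.2443 71.7248 34.4390 5.3410] k=[95 97 85 74 37 6]
t=8: x=[95.0836 96.0062 85.0909 72.5081 38.1914 8.5425] k=[97 97 86 73 35 8]
t=9: x=[97.0000 96.2192 85.8797 71.5860 36.5282 10.3318] k=[97 91 86 69 33 15]
t=10: x=[96.5671 90.9910 85.1808 68.0337 35.0045 16.9311] k=[97 92 81 67 38 14]
t=11: x=[96.6392 91.5074 80.8170 66.3254 39.1279 16.3320] k=[97 91 83 64 38 19]
t=12: x=[96.5671 90.7784 82.2550 63.9001 39.2689 21.1251] k=[97 92 85 62 40 19]
t=13: x=[96.6392 91.7909 83.9027 62.4677 40.8585 21.2691] k=[97 97 82 64 44 24]
t=14: x=[97.0000 95.9353 81.8156 64.2481 44.8050 26.3253] k=[97 91 85 63 50 22]
t=15: x=[96.5671 90.9201 83.9027 64.0194 49.7605 24.8511] k=[97 88 82 66 47 27]
t=16: x=[96.3506 88.0966 81.3263 66.1664 47.7403 29.3898] k=[95 83 80 65 51 26]
t=17: x=[94.0748 83.4666 79.1891 65.4509 51.0392 28.7266] k=[93 87 78 61 49 32]
t=18: x=[92.4497 86.6605 77.4712 61.7513 49.4607 34.2633] k=[94 90 81 66 52 33]
t=19: x=[93.6221 89.5537 80.6072 66.4446 52.4564 35.4197] k=[89 87 77 69 51 38]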